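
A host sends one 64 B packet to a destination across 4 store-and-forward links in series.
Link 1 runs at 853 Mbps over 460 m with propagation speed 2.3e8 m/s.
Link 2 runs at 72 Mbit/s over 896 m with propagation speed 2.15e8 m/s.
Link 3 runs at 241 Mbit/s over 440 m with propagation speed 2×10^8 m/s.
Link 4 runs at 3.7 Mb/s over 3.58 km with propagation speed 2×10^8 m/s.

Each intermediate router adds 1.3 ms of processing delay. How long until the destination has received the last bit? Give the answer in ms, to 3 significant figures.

L = 64 × 8 = 512 bits.
Transmission delays (L/R per hop): 0.000600234, 0.00711111, 0.00212448, 0.138378 ms; sum = 0.148214 ms.
Propagation delays (d/s per hop): 0.002, 0.00416744, 0.0022, 0.0179 ms; sum = 0.0262674 ms.
Processing at 3 router(s): 3 × 1.3 ms = 3.9 ms.
End-to-end = 4.07 ms.

4.07 ms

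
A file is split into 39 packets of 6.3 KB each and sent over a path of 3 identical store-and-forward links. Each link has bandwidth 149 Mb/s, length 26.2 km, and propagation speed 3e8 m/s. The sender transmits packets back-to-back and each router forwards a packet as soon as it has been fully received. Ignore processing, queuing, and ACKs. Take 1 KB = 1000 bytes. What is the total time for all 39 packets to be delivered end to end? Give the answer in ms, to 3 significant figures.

Per-hop transmission t_tx = L/R = 50400/149000000 = 0.338255 ms.
Per-hop propagation t_prop = 26200/300000000 = 0.0873333 ms.
Pipeline fill: first packet needs 3·t_tx to clear all hops; remaining 38 packets each add one t_tx.
Total = (3+39-1)·t_tx + 3·t_prop = 41·0.338255 + 3·0.0873333 = 14.1 ms.

14.1 ms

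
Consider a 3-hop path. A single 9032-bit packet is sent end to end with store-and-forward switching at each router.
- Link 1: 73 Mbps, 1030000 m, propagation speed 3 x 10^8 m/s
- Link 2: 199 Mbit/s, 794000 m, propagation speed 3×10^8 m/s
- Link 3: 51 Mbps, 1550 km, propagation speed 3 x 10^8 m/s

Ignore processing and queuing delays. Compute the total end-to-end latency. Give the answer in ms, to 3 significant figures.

11.6 ms

Transmission delays (L/R per hop): 0.123726, 0.0453869, 0.177098 ms; sum = 0.346211 ms.
Propagation delays (d/s per hop): 3.43333, 2.64667, 5.16667 ms; sum = 11.2467 ms.
End-to-end = 11.6 ms.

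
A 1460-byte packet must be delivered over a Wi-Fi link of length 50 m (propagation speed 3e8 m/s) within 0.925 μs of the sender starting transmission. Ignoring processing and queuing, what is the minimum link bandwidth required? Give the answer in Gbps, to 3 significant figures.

15.4 Gbps

L = 11680 bits.
Propagation delay = 50 / 300000000 = 0.166667 μs.
Transmission budget = 0.925 − 0.166667 = 0.758333 μs.
R ≥ L / t_tx = 11680 bits / 7.58333e-07 s = 15.4 Gbps.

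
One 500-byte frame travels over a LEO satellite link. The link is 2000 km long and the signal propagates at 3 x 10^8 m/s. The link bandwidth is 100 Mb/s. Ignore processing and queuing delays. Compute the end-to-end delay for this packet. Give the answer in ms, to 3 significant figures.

6.71 ms

L = 500 × 8 = 4000 bits.
Transmission delay = L/R = 4000 / 100000000 = 0.04 ms.
Propagation delay = d/s = 2000000 m / 300000000 m/s = 6.66667 ms.
Total = 6.71 ms.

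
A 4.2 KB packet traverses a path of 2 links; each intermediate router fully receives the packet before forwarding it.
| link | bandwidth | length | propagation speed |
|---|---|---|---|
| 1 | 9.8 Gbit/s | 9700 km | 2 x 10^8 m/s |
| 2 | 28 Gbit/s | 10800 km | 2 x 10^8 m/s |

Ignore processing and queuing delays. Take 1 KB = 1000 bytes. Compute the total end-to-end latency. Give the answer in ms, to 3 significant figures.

103 ms

L = 33600 bits.
Transmission delays (L/R per hop): 0.00342857, 0.0012 ms; sum = 0.00462857 ms.
Propagation delays (d/s per hop): 48.5, 54 ms; sum = 102.5 ms.
End-to-end = 103 ms.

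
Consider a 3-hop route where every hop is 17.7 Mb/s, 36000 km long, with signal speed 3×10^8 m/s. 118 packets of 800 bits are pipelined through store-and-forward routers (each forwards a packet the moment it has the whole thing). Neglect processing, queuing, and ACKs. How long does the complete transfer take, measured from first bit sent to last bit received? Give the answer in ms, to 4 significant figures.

Per-hop transmission t_tx = L/R = 800/17700000 = 0.0451977 ms.
Per-hop propagation t_prop = 36000000/300000000 = 120 ms.
Pipeline fill: first packet needs 3·t_tx to clear all hops; remaining 117 packets each add one t_tx.
Total = (3+118-1)·t_tx + 3·t_prop = 120·0.0451977 + 3·120 = 365.4 ms.

365.4 ms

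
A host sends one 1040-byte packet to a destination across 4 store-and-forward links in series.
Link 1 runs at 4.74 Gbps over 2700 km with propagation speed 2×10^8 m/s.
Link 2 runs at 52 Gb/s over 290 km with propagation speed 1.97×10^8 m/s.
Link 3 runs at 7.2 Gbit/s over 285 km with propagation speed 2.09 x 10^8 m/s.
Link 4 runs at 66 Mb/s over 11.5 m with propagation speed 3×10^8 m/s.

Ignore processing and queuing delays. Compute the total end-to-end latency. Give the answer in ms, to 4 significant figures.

16.46 ms

L = 1040 × 8 = 8320 bits.
Transmission delays (L/R per hop): 0.00175527, 0.00016, 0.00115556, 0.126061 ms; sum = 0.129131 ms.
Propagation delays (d/s per hop): 13.5, 1.47208, 1.36364, 3.83333e-05 ms; sum = 16.3358 ms.
End-to-end = 16.46 ms.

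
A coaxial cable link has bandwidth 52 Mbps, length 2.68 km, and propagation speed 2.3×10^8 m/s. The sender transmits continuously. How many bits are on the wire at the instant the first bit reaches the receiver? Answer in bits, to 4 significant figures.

Propagation delay = 2680 / 2.3e+08 = 1.16522e-05 s.
BDP = R × t_prop = 52000000 × 1.16522e-05 = 605.913 bits.

605.9 bits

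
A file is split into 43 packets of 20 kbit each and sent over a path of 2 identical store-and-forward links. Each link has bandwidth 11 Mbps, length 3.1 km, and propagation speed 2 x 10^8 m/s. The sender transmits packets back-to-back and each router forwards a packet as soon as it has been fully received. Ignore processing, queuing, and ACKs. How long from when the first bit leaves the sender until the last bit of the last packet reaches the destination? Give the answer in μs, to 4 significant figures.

80030 μs

Per-hop transmission t_tx = L/R = 20000/11000000 = 1818.18 μs.
Per-hop propagation t_prop = 3100/200000000 = 15.5 μs.
Pipeline fill: first packet needs 2·t_tx to clear all hops; remaining 42 packets each add one t_tx.
Total = (2+43-1)·t_tx + 2·t_prop = 44·1818.18 + 2·15.5 = 80030 μs.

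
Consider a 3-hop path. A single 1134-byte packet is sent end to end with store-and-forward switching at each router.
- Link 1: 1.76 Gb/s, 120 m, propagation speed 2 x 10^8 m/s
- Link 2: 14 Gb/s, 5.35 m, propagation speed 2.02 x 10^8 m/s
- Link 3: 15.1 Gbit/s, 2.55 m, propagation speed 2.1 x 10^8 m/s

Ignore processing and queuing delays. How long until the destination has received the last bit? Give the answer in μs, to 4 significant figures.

7.042 μs

L = 1134 × 8 = 9072 bits.
Transmission delays (L/R per hop): 5.15455, 0.648, 0.600795 μs; sum = 6.40334 μs.
Propagation delays (d/s per hop): 0.6, 0.0264851, 0.0121429 μs; sum = 0.638628 μs.
End-to-end = 7.042 μs.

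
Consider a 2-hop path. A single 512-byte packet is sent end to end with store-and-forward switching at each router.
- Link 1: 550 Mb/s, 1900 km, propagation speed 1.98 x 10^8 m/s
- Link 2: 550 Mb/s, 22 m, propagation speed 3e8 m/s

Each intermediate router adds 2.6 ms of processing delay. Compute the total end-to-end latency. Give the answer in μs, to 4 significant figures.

L = 512 × 8 = 4096 bits.
Transmission delay per hop = L/R = 4096/550000000 = 7.44727 μs; 2 hops → 14.8945 μs.
Propagation delays (d/s per hop): 9595.96, 0.0733333 μs; sum = 9596.03 μs.
Processing at 1 router(s): 1 × 2.6 ms = 2600 μs.
End-to-end = 12210 μs.

12210 μs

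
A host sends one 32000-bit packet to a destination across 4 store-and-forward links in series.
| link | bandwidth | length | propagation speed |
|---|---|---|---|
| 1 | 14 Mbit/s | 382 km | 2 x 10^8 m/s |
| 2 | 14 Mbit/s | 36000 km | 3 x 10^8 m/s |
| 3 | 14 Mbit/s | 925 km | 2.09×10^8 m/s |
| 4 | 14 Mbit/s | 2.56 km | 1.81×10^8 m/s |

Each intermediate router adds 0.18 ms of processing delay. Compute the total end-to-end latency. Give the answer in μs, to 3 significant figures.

Transmission delay per hop = L/R = 32000/14000000 = 2285.71 μs; 4 hops → 9142.86 μs.
Propagation delays (d/s per hop): 1910, 120000, 4425.84, 14.1436 μs; sum = 126350 μs.
Processing at 3 router(s): 3 × 0.18 ms = 540 μs.
End-to-end = 136000 μs.

136000 μs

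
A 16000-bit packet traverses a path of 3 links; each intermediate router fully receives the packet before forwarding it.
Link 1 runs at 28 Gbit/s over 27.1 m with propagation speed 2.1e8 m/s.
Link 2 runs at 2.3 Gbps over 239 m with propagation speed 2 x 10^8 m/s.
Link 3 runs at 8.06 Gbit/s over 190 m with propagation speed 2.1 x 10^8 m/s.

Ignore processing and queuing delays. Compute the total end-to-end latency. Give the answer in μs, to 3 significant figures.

11.7 μs

Transmission delays (L/R per hop): 0.571429, 6.95652, 1.98511 μs; sum = 9.51306 μs.
Propagation delays (d/s per hop): 0.129048, 1.195, 0.904762 μs; sum = 2.22881 μs.
End-to-end = 11.7 μs.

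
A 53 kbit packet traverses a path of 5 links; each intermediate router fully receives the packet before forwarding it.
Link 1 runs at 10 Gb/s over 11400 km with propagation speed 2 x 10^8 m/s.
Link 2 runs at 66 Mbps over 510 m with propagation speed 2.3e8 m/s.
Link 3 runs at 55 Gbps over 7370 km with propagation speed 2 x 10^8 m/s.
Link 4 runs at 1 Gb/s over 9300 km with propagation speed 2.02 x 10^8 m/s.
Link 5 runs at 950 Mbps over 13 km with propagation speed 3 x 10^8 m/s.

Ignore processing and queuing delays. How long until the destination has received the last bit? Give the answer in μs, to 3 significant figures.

141000 μs

L = 53000 bits.
Transmission delays (L/R per hop): 5.3, 803.03, 0.963636, 53, 55.7895 μs; sum = 918.083 μs.
Propagation delays (d/s per hop): 57000, 2.21739, 36850, 46039.6, 43.3333 μs; sum = 139935 μs.
End-to-end = 141000 μs.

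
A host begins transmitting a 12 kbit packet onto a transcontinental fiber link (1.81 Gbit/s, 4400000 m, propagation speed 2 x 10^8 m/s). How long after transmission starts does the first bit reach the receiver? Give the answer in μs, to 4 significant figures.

First bit experiences only propagation delay: d/s = 4400000/200000000 = 22000 μs.

22000 μs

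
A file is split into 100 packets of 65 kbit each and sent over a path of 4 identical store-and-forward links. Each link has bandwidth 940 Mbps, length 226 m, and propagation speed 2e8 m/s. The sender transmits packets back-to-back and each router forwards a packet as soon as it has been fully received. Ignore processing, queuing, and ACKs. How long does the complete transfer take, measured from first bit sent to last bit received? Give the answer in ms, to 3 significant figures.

7.13 ms

Per-hop transmission t_tx = L/R = 65000/940000000 = 0.0691489 ms.
Per-hop propagation t_prop = 226/200000000 = 0.00113 ms.
Pipeline fill: first packet needs 4·t_tx to clear all hops; remaining 99 packets each add one t_tx.
Total = (4+100-1)·t_tx + 4·t_prop = 103·0.0691489 + 4·0.00113 = 7.13 ms.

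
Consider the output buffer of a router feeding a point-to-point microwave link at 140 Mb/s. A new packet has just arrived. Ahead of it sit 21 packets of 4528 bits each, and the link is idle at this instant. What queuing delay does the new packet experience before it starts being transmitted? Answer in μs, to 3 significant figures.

Each queued packet: L/R = 4528/140000000 = 32.3429 μs.
21 queued → 679.2 μs.
Queuing delay = 679 μs.

679 μs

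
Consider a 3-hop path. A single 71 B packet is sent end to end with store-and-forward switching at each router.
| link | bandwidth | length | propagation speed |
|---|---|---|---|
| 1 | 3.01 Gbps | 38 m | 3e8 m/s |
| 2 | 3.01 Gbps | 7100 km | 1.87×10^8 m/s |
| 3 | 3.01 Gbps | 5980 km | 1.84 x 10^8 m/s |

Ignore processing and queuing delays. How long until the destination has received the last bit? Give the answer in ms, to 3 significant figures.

70.5 ms

L = 71 × 8 = 568 bits.
Transmission delay per hop = L/R = 568/3010000000 = 0.000188704 ms; 3 hops → 0.000566113 ms.
Propagation delays (d/s per hop): 0.000126667, 37.9679, 32.5 ms; sum = 70.468 ms.
End-to-end = 70.5 ms.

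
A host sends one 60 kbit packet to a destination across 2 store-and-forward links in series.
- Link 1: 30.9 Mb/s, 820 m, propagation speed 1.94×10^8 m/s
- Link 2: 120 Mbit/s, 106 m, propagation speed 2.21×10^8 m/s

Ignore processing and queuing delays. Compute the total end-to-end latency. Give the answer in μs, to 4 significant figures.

2446 μs

L = 60000 bits.
Transmission delays (L/R per hop): 1941.75, 500 μs; sum = 2441.75 μs.
Propagation delays (d/s per hop): 4.2268, 0.479638 μs; sum = 4.70644 μs.
End-to-end = 2446 μs.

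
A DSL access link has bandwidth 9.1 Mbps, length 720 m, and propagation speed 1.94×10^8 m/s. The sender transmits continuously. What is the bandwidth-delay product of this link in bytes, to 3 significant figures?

Propagation delay = 720 / 194000000 = 3.71134e-06 s.
BDP = R × t_prop = 9100000 × 3.71134e-06 = 33.7732 bits.
In bytes: 33.7732/8 = 4.22 bytes.

4.22 bytes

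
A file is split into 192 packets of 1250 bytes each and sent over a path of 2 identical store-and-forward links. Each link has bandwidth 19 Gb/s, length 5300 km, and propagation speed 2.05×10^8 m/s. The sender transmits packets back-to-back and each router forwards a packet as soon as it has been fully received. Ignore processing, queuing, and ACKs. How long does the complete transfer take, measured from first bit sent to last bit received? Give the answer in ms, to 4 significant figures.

Per-hop transmission t_tx = L/R = 10000/19000000000 = 0.000526316 ms.
Per-hop propagation t_prop = 5300000/2.05e+08 = 25.8537 ms.
Pipeline fill: first packet needs 2·t_tx to clear all hops; remaining 191 packets each add one t_tx.
Total = (2+192-1)·t_tx + 2·t_prop = 193·0.000526316 + 2·25.8537 = 51.81 ms.

51.81 ms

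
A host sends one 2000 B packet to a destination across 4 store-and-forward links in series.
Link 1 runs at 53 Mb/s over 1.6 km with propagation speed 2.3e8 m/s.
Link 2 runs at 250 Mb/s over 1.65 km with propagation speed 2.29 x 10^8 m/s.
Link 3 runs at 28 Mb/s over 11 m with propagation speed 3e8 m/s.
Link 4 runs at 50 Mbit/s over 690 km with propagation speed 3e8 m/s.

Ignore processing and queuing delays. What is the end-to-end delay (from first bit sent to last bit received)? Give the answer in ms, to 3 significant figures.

3.57 ms

L = 2000 × 8 = 16000 bits.
Transmission delays (L/R per hop): 0.301887, 0.064, 0.571429, 0.32 ms; sum = 1.25732 ms.
Propagation delays (d/s per hop): 0.00695652, 0.00720524, 3.66667e-05, 2.3 ms; sum = 2.3142 ms.
End-to-end = 3.57 ms.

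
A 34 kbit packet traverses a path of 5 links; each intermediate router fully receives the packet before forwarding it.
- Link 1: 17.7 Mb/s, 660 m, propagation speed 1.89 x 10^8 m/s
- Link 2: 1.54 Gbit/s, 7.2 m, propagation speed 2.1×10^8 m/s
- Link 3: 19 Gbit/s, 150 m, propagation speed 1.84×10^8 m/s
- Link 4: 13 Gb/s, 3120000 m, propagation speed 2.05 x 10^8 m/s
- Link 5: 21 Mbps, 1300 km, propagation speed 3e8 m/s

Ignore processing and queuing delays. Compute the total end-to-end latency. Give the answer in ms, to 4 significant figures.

23.12 ms

L = 34000 bits.
Transmission delays (L/R per hop): 1.9209, 0.0220779, 0.00178947, 0.00261538, 1.61905 ms; sum = 3.56643 ms.
Propagation delays (d/s per hop): 0.00349206, 3.42857e-05, 0.000815217, 15.2195, 4.33333 ms; sum = 19.5572 ms.
End-to-end = 23.12 ms.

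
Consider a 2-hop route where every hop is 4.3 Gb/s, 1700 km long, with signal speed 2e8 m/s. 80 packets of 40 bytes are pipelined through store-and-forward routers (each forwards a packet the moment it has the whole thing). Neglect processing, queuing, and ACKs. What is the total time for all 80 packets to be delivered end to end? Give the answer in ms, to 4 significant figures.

17.01 ms

Per-hop transmission t_tx = L/R = 320/4300000000 = 7.44186e-05 ms.
Per-hop propagation t_prop = 1700000/200000000 = 8.5 ms.
Pipeline fill: first packet needs 2·t_tx to clear all hops; remaining 79 packets each add one t_tx.
Total = (2+80-1)·t_tx + 2·t_prop = 81·7.44186e-05 + 2·8.5 = 17.01 ms.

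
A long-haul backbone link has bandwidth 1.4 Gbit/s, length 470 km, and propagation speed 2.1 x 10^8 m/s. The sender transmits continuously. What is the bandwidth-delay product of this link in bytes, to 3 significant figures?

392000 bytes

Propagation delay = 470000 / 210000000 = 0.0022381 s.
BDP = R × t_prop = 1400000000 × 0.0022381 = 3133330 bits.
In bytes: 3133330/8 = 392000 bytes.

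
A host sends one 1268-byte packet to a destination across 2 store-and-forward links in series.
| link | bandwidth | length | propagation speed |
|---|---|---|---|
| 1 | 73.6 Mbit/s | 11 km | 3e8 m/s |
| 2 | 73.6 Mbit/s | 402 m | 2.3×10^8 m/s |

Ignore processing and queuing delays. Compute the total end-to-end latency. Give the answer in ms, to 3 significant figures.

L = 1268 × 8 = 10144 bits.
Transmission delay per hop = L/R = 10144/73600000 = 0.137826 ms; 2 hops → 0.275652 ms.
Propagation delays (d/s per hop): 0.0366667, 0.00174783 ms; sum = 0.0384145 ms.
End-to-end = 0.314 ms.

0.314 ms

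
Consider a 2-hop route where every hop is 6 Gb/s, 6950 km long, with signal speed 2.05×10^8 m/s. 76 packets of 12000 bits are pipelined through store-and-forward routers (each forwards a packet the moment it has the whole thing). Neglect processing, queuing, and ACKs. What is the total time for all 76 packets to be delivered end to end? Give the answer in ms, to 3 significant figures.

Per-hop transmission t_tx = L/R = 12000/6000000000 = 0.002 ms.
Per-hop propagation t_prop = 6950000/2.05e+08 = 33.9024 ms.
Pipeline fill: first packet needs 2·t_tx to clear all hops; remaining 75 packets each add one t_tx.
Total = (2+76-1)·t_tx + 2·t_prop = 77·0.002 + 2·33.9024 = 68.0 ms.

68.0 ms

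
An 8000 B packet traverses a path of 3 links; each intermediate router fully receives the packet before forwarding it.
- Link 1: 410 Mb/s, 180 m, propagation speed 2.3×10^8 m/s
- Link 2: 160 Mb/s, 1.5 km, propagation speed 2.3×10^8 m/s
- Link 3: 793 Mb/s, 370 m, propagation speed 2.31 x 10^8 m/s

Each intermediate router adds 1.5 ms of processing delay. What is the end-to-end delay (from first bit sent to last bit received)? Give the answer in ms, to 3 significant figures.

L = 8000 × 8 = 64000 bits.
Transmission delays (L/R per hop): 0.156098, 0.4, 0.0807062 ms; sum = 0.636804 ms.
Propagation delays (d/s per hop): 0.000782609, 0.00652174, 0.00160173 ms; sum = 0.00890608 ms.
Processing at 2 router(s): 2 × 1.5 ms = 3 ms.
End-to-end = 3.65 ms.

3.65 ms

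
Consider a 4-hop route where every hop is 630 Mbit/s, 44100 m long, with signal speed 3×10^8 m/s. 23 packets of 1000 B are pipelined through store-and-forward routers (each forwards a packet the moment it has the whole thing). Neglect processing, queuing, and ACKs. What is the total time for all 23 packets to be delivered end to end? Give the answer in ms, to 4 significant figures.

Per-hop transmission t_tx = L/R = 8000/630000000 = 0.0126984 ms.
Per-hop propagation t_prop = 44100/300000000 = 0.147 ms.
Pipeline fill: first packet needs 4·t_tx to clear all hops; remaining 22 packets each add one t_tx.
Total = (4+23-1)·t_tx + 4·t_prop = 26·0.0126984 + 4·0.147 = 0.9182 ms.

0.9182 ms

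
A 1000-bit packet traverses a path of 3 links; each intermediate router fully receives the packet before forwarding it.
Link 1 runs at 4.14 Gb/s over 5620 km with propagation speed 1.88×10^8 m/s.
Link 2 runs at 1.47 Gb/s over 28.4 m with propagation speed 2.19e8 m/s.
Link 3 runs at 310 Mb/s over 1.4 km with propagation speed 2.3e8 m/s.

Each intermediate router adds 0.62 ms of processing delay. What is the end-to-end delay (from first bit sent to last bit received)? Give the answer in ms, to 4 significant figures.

31.14 ms

Transmission delays (L/R per hop): 0.000241546, 0.000680272, 0.00322581 ms; sum = 0.00414762 ms.
Propagation delays (d/s per hop): 29.8936, 0.00012968, 0.00608696 ms; sum = 29.8998 ms.
Processing at 2 router(s): 2 × 0.62 ms = 1.24 ms.
End-to-end = 31.14 ms.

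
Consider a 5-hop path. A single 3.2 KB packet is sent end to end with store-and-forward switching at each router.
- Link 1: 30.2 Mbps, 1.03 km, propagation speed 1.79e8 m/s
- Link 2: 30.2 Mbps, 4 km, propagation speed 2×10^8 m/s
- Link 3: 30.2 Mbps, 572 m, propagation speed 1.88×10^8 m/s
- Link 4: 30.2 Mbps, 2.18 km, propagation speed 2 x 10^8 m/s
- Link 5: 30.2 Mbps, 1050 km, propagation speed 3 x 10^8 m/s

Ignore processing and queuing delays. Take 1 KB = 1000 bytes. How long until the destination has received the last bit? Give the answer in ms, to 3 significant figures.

7.78 ms

L = 25600 bits.
Transmission delay per hop = L/R = 25600/30200000 = 0.847682 ms; 5 hops → 4.23841 ms.
Propagation delays (d/s per hop): 0.00575419, 0.02, 0.00304255, 0.0109, 3.5 ms; sum = 3.5397 ms.
End-to-end = 7.78 ms.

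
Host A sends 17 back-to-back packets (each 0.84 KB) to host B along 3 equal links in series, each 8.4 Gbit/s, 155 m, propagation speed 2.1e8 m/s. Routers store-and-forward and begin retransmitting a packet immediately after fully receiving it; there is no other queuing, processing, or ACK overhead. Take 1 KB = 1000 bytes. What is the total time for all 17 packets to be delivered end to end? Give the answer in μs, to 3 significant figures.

17.4 μs

Per-hop transmission t_tx = L/R = 6720/8400000000 = 0.8 μs.
Per-hop propagation t_prop = 155/210000000 = 0.738095 μs.
Pipeline fill: first packet needs 3·t_tx to clear all hops; remaining 16 packets each add one t_tx.
Total = (3+17-1)·t_tx + 3·t_prop = 19·0.8 + 3·0.738095 = 17.4 μs.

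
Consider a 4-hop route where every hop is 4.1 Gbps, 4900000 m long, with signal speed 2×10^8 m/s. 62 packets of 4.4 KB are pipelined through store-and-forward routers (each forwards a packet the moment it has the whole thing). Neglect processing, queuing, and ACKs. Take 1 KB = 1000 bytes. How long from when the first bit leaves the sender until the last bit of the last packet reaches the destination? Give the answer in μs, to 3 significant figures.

Per-hop transmission t_tx = L/R = 35200/4.1e+09 = 8.58537 μs.
Per-hop propagation t_prop = 4900000/200000000 = 24500 μs.
Pipeline fill: first packet needs 4·t_tx to clear all hops; remaining 61 packets each add one t_tx.
Total = (4+62-1)·t_tx + 4·t_prop = 65·8.58537 + 4·24500 = 98600 μs.

98600 μs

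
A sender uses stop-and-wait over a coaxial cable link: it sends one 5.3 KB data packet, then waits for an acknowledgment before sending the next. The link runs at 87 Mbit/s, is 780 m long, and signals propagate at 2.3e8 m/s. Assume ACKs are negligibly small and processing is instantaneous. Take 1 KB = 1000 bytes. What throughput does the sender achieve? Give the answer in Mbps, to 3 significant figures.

85.8 Mbps

t_tx = L/R = 42400/87000000 = 0.000487356 s.
t_prop = 780/2.3e+08 = 3.3913e-06 s; RTT = 6.78261e-06 s.
Cycle = t_tx + RTT = 0.000494139 s.
Throughput = L / cycle = 42400 / 0.000494139 = 85.8 Mbps.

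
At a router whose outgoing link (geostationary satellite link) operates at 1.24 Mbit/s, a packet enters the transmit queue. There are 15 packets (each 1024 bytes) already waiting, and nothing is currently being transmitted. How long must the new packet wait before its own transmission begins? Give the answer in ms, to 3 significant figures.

Each queued packet: L/R = 8192/1240000 = 6.60645 ms.
15 queued → 99.0968 ms.
Queuing delay = 99.1 ms.

99.1 ms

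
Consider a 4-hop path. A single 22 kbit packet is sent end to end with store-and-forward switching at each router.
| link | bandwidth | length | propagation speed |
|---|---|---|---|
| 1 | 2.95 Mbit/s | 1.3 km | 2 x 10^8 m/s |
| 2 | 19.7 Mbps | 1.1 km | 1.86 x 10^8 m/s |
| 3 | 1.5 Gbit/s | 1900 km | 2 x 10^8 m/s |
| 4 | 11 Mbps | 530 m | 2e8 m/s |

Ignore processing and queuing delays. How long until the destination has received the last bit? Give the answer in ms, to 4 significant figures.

L = 22000 bits.
Transmission delays (L/R per hop): 7.45763, 1.11675, 0.0146667, 2 ms; sum = 10.589 ms.
Propagation delays (d/s per hop): 0.0065, 0.00591398, 9.5, 0.00265 ms; sum = 9.51506 ms.
End-to-end = 20.10 ms.

20.10 ms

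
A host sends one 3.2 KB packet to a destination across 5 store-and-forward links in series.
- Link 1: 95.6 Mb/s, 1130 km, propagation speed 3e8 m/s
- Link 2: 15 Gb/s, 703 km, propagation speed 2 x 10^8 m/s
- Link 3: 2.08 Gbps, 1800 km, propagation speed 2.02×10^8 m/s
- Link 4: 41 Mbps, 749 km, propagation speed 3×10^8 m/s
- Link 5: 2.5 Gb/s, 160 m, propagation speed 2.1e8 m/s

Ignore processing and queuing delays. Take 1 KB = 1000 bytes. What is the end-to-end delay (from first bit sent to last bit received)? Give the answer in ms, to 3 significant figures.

19.6 ms

L = 25600 bits.
Transmission delays (L/R per hop): 0.267782, 0.00170667, 0.0123077, 0.62439, 0.01024 ms; sum = 0.916427 ms.
Propagation delays (d/s per hop): 3.76667, 3.515, 8.91089, 2.49667, 0.000761905 ms; sum = 18.69 ms.
End-to-end = 19.6 ms.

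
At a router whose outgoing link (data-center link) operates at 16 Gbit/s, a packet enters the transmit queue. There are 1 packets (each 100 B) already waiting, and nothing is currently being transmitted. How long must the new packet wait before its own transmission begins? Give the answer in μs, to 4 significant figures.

Each queued packet: L/R = 800/16000000000 = 0.05 μs.
1 queued → 0.05 μs.
Queuing delay = 0.05000 μs.

0.05000 μs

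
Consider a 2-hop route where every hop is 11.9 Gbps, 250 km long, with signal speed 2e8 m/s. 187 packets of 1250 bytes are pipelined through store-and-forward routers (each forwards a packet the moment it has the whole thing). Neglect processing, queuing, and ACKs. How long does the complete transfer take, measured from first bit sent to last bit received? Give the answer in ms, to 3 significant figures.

2.66 ms

Per-hop transmission t_tx = L/R = 10000/11900000000 = 0.000840336 ms.
Per-hop propagation t_prop = 250000/200000000 = 1.25 ms.
Pipeline fill: first packet needs 2·t_tx to clear all hops; remaining 186 packets each add one t_tx.
Total = (2+187-1)·t_tx + 2·t_prop = 188·0.000840336 + 2·1.25 = 2.66 ms.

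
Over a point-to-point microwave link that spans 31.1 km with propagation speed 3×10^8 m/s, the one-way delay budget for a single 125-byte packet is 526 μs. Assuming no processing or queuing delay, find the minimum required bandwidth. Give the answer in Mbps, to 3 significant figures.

2.37 Mbps

L = 1000 bits.
Propagation delay = 31100 / 300000000 = 103.667 μs.
Transmission budget = 526 − 103.667 = 422.333 μs.
R ≥ L / t_tx = 1000 bits / 0.000422333 s = 2.37 Mbps.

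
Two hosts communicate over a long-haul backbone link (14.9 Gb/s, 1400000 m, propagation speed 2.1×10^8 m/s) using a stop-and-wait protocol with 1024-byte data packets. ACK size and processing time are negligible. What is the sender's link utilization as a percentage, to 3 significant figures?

0.00412 %

t_tx = L/R = 8192/14900000000 = 5.49799e-07 s.
t_prop = 1400000/210000000 = 0.00666667 s; RTT = 0.0133333 s.
Cycle = t_tx + RTT = 0.0133339 s.
Utilization = t_tx / cycle = 5.49799e-07/0.0133339 = 0.00412 %.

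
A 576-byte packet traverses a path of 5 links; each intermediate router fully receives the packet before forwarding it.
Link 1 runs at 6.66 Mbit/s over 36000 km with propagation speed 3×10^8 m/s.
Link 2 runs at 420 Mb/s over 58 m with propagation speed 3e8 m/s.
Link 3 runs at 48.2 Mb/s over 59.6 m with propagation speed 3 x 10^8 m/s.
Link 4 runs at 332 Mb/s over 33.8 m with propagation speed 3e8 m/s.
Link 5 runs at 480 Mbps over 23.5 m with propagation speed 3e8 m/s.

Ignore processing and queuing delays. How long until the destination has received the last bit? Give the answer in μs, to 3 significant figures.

L = 576 × 8 = 4608 bits.
Transmission delays (L/R per hop): 691.892, 10.9714, 95.6017, 13.8795, 9.6 μs; sum = 821.944 μs.
Propagation delays (d/s per hop): 120000, 0.193333, 0.198667, 0.112667, 0.0783333 μs; sum = 120001 μs.
End-to-end = 121000 μs.

121000 μs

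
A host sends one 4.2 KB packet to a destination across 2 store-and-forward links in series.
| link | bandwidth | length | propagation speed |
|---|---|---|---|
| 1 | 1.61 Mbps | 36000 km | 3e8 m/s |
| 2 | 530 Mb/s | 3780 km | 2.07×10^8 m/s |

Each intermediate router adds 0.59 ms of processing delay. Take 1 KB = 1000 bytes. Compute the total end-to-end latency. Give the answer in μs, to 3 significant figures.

L = 33600 bits.
Transmission delays (L/R per hop): 20869.6, 63.3962 μs; sum = 20933 μs.
Propagation delays (d/s per hop): 120000, 18260.9 μs; sum = 138261 μs.
Processing at 1 router(s): 1 × 0.59 ms = 590 μs.
End-to-end = 160000 μs.

160000 μs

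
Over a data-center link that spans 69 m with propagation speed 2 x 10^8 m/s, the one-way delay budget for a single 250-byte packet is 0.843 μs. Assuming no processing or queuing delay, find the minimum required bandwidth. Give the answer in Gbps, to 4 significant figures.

4.016 Gbps

L = 2000 bits.
Propagation delay = 69 / 200000000 = 0.345 μs.
Transmission budget = 0.843 − 0.345 = 0.498 μs.
R ≥ L / t_tx = 2000 bits / 4.98e-07 s = 4.016 Gbps.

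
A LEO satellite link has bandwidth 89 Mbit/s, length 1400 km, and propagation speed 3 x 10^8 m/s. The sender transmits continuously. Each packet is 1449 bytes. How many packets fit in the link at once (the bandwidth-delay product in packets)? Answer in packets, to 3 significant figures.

35.8 packets

Propagation delay = 1400000 / 300000000 = 0.00466667 s.
BDP = R × t_prop = 89000000 × 0.00466667 = 415333 bits.
In packets of 11592 bits: 35.8 packets.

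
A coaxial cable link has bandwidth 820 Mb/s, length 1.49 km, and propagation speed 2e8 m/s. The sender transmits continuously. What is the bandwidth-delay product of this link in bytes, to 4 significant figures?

763.6 bytes

Propagation delay = 1490 / 200000000 = 7.45e-06 s.
BDP = R × t_prop = 820000000 × 7.45e-06 = 6109 bits.
In bytes: 6109/8 = 763.6 bytes.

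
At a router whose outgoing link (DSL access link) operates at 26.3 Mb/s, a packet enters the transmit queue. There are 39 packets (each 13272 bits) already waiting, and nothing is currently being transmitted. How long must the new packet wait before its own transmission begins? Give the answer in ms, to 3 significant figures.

Each queued packet: L/R = 13272/26300000 = 0.504639 ms.
39 queued → 19.6809 ms.
Queuing delay = 19.7 ms.

19.7 ms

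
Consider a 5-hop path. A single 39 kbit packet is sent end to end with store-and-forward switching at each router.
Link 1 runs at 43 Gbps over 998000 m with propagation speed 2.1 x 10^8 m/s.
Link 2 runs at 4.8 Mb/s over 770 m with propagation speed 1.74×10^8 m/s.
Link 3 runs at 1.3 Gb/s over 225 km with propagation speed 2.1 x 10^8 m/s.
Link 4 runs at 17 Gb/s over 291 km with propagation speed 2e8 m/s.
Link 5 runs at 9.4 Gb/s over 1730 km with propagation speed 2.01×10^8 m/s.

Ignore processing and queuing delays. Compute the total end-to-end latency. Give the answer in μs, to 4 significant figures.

L = 39000 bits.
Transmission delays (L/R per hop): 0.906977, 8125, 30, 2.29412, 4.14894 μs; sum = 8162.35 μs.
Propagation delays (d/s per hop): 4752.38, 4.42529, 1071.43, 1455, 8606.97 μs; sum = 15890.2 μs.
End-to-end = 24050 μs.

24050 μs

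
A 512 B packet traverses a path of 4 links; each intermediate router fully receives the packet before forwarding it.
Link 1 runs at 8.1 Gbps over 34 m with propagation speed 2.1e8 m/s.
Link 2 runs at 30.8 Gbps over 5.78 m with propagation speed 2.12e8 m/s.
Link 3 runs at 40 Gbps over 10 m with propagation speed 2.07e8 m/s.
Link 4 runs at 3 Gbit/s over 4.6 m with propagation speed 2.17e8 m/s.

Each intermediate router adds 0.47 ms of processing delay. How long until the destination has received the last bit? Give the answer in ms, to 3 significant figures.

1.41 ms

L = 512 × 8 = 4096 bits.
Transmission delays (L/R per hop): 0.000505679, 0.000132987, 0.0001024, 0.00136533 ms; sum = 0.0021064 ms.
Propagation delays (d/s per hop): 0.000161905, 2.72642e-05, 4.83092e-05, 2.11982e-05 ms; sum = 0.000258676 ms.
Processing at 3 router(s): 3 × 0.47 ms = 1.41 ms.
End-to-end = 1.41 ms.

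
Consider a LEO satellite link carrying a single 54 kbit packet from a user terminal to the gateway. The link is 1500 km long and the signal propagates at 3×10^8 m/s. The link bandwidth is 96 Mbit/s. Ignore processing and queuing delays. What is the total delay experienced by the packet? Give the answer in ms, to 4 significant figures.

5.563 ms

L = 54000 bits.
Transmission delay = L/R = 54000 / 96000000 = 0.5625 ms.
Propagation delay = d/s = 1500000 m / 300000000 m/s = 5 ms.
Total = 5.563 ms.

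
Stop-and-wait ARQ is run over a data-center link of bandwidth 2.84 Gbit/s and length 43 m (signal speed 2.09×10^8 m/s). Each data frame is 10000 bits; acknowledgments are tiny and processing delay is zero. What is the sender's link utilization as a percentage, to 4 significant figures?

89.54 %

t_tx = L/R = 10000/2840000000 = 3.52113e-06 s.
t_prop = 43/209000000 = 2.05742e-07 s; RTT = 4.11483e-07 s.
Cycle = t_tx + RTT = 3.93261e-06 s.
Utilization = t_tx / cycle = 3.52113e-06/3.93261e-06 = 89.54 %.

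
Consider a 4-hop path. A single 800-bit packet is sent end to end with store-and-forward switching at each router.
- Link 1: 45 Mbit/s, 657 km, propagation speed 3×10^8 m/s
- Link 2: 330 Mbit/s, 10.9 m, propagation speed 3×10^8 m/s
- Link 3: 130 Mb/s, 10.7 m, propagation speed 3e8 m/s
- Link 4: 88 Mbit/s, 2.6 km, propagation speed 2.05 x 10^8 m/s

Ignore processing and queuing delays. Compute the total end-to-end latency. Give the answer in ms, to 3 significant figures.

Transmission delays (L/R per hop): 0.0177778, 0.00242424, 0.00615385, 0.00909091 ms; sum = 0.0354468 ms.
Propagation delays (d/s per hop): 2.19, 3.63333e-05, 3.56667e-05, 0.0126829 ms; sum = 2.20275 ms.
End-to-end = 2.24 ms.

2.24 ms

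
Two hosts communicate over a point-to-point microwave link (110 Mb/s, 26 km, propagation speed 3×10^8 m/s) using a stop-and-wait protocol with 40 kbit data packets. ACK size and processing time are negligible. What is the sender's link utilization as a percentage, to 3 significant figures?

t_tx = L/R = 40000/110000000 = 0.000363636 s.
t_prop = 26000/300000000 = 8.66667e-05 s; RTT = 0.000173333 s.
Cycle = t_tx + RTT = 0.00053697 s.
Utilization = t_tx / cycle = 0.000363636/0.00053697 = 67.7 %.

67.7 %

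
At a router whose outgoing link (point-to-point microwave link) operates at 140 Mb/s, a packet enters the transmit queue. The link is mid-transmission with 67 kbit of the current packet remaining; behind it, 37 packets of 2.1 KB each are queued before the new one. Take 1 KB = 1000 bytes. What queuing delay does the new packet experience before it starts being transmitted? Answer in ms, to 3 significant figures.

Each queued packet: L/R = 16800/140000000 = 0.12 ms.
37 queued → 4.44 ms.
Plus remaining 67000 bits of current packet: 0.478571 ms.
Queuing delay = 4.92 ms.

4.92 ms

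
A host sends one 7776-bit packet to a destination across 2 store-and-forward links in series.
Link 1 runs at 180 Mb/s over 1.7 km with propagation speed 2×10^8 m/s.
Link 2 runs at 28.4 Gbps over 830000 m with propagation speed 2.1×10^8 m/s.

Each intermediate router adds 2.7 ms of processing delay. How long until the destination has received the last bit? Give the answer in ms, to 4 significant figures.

6.704 ms

Transmission delays (L/R per hop): 0.0432, 0.000273803 ms; sum = 0.0434738 ms.
Propagation delays (d/s per hop): 0.0085, 3.95238 ms; sum = 3.96088 ms.
Processing at 1 router(s): 1 × 2.7 ms = 2.7 ms.
End-to-end = 6.704 ms.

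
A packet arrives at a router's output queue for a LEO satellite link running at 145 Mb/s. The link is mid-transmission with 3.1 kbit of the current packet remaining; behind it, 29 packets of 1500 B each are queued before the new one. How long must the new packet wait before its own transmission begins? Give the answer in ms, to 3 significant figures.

2.42 ms

Each queued packet: L/R = 12000/145000000 = 0.0827586 ms.
29 queued → 2.4 ms.
Plus remaining 3100 bits of current packet: 0.0213793 ms.
Queuing delay = 2.42 ms.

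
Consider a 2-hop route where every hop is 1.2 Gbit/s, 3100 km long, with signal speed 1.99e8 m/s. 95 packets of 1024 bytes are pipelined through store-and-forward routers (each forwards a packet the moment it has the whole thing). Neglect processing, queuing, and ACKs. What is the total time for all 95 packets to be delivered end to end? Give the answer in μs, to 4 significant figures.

Per-hop transmission t_tx = L/R = 8192/1200000000 = 6.82667 μs.
Per-hop propagation t_prop = 3100000/199000000 = 15577.9 μs.
Pipeline fill: first packet needs 2·t_tx to clear all hops; remaining 94 packets each add one t_tx.
Total = (2+95-1)·t_tx + 2·t_prop = 96·6.82667 + 2·15577.9 = 31810 μs.

31810 μs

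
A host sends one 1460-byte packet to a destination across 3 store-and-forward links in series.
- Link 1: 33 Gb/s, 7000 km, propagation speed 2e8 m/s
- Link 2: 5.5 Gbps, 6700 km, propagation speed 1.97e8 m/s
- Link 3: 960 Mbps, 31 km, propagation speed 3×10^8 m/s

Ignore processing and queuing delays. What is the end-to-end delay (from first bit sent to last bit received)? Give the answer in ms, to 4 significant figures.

69.13 ms

L = 1460 × 8 = 11680 bits.
Transmission delays (L/R per hop): 0.000353939, 0.00212364, 0.0121667 ms; sum = 0.0146442 ms.
Propagation delays (d/s per hop): 35, 34.0102, 0.103333 ms; sum = 69.1135 ms.
End-to-end = 69.13 ms.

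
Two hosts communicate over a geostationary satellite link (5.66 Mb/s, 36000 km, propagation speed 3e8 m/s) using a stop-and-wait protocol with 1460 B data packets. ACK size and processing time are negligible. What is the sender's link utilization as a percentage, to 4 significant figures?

t_tx = L/R = 11680/5660000 = 0.0020636 s.
t_prop = 36000000/300000000 = 0.12 s; RTT = 0.24 s.
Cycle = t_tx + RTT = 0.242064 s.
Utilization = t_tx / cycle = 0.0020636/0.242064 = 0.8525 %.

0.8525 %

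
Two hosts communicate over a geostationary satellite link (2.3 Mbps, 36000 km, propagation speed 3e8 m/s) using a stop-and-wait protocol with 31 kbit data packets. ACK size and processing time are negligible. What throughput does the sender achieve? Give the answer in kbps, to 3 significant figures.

122 kbps

t_tx = L/R = 31000/2300000 = 0.0134783 s.
t_prop = 36000000/300000000 = 0.12 s; RTT = 0.24 s.
Cycle = t_tx + RTT = 0.253478 s.
Throughput = L / cycle = 31000 / 0.253478 = 122 kbps.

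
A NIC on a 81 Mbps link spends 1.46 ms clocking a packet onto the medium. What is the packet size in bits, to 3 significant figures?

L = R × t_tx = 81000000 b/s × 0.00146 s = 118260 bits.

118000 bits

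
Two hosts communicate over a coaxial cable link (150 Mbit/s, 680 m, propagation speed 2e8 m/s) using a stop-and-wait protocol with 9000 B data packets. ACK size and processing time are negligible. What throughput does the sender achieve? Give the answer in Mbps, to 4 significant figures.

t_tx = L/R = 72000/150000000 = 0.00048 s.
t_prop = 680/200000000 = 3.4e-06 s; RTT = 6.8e-06 s.
Cycle = t_tx + RTT = 0.0004868 s.
Throughput = L / cycle = 72000 / 0.0004868 = 147.9 Mbps.

147.9 Mbps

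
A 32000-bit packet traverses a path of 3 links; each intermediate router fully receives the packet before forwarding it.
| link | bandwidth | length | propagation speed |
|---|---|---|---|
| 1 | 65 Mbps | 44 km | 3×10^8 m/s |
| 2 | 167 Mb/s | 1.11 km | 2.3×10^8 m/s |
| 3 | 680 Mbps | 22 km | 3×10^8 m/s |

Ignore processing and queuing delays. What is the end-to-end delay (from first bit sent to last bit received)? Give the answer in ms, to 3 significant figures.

Transmission delays (L/R per hop): 0.492308, 0.191617, 0.0470588 ms; sum = 0.730983 ms.
Propagation delays (d/s per hop): 0.146667, 0.00482609, 0.0733333 ms; sum = 0.224826 ms.
End-to-end = 0.956 ms.

0.956 ms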